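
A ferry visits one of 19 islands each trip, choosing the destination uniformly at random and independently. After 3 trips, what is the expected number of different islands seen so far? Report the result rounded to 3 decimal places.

2.845

For each island, P(seen in 3 trips) = 1 - (18/19)^3 = 0.1497.
By linearity of expectation, E[distinct seen] = 19·(1 - (18/19)^3) = 2.8449.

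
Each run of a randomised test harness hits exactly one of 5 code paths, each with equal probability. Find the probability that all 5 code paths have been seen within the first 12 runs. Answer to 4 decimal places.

By inclusion–exclusion over which code paths are missing,
P(all seen) = Σ_{j=0}^{5} (-1)^j C(5,j)((5-j)/5)^12
= 1.00000 - 0.34360 + 0.02177 - 0.00017 + 0.00000 - 0.00000
= 0.67800.

0.6780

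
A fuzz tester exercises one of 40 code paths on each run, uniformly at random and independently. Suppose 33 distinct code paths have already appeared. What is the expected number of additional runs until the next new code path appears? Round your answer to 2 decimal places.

5.71

The number of runs until the next new code path is geometric with success probability 7/40, so its mean is 40/7.
E = 40/7 = 5.714.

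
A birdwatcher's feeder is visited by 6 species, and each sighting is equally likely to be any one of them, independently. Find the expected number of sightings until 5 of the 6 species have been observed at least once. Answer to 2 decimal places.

8.70

Going from k to k+1 distinct takes a geometric number of sightings with mean 6/(6-k).
Sum over k = 0,...,4: E = 6/6 + 6/5 + 6/4 + 6/3 + 6/2 = 8.700.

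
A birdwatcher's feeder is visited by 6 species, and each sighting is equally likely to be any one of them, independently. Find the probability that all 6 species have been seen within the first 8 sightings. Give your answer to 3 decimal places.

0.114

By inclusion–exclusion over which species are missing,
P(all seen) = Σ_{j=0}^{6} (-1)^j C(6,j)((6-j)/6)^8
= 1.0000 - 1.3954 + 0.5853 - 0.0781 + 0.0023 - 0.0000 + 0.0000
= 0.1140.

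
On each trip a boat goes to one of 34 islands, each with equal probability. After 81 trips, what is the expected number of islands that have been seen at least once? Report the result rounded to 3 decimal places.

For each island, P(seen in 81 trips) = 1 - (33/34)^81 = 0.9109.
By linearity of expectation, E[distinct seen] = 34·(1 - (33/34)^81) = 30.9709.

30.971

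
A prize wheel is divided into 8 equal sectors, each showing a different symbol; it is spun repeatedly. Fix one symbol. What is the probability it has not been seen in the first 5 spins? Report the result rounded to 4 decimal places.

On each spin the fixed symbol fails to appear with probability 7/8.
P(still missing after 5) = (7/8)^5 = 0.51291.

0.5129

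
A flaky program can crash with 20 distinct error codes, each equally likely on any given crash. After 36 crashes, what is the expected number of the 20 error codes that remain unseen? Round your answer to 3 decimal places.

For each error code, P(unseen after 36) = (19/20)^36 = 0.1578.
By linearity of expectation, E[unseen] = 20·(19/20)^36 = 3.1556.

3.156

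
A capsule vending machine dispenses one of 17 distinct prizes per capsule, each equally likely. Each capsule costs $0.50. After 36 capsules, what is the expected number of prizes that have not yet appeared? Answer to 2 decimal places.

For each prize, P(unseen after 36) = (16/17)^36 = 0.113.
By linearity of expectation, E[unseen] = 17·(16/17)^36 = 1.917.

1.92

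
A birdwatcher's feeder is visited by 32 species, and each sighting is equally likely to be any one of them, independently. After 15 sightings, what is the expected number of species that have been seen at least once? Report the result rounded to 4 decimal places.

12.1241

For each species, P(seen in 15 sightings) = 1 - (31/32)^15 = 0.37888.
By linearity of expectation, E[distinct seen] = 32·(1 - (31/32)^15) = 12.12415.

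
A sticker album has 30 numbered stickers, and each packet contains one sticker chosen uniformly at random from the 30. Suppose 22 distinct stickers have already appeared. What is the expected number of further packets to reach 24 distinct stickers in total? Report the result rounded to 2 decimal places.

From k distinct to k+1 distinct takes on average 30/(30-k) packets.
Sum over k = 22,...,23: E = 30/8 + 30/7 = 8.036.

8.04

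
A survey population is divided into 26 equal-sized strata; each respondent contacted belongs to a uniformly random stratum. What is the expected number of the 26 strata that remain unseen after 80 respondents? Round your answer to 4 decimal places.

For each stratum, P(unseen after 80) = (25/26)^80 = 0.04338.
By linearity of expectation, E[unseen] = 26·(25/26)^80 = 1.12799.

1.1280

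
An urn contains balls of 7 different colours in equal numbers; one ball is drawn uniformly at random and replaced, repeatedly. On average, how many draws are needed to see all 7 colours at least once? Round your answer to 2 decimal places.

18.15

The wait to go from k to k+1 distinct colours is geometric with mean 7/(7-k).
E[T] = 7/7 + 7/6 + 7/5 + ... + 7/2 + 7/1 = 7·H_{7}.
H_{7} = 2.593, so E[T] = 18.150.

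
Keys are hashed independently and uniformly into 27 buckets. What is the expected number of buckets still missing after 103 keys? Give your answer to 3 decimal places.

For each bucket, P(unseen after 103) = (26/27)^103 = 0.0205.
By linearity of expectation, E[unseen] = 27·(26/27)^103 = 0.5535.

0.554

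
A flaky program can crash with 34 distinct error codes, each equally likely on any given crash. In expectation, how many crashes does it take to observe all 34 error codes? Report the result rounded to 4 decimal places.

The wait to go from k to k+1 distinct error codes is geometric with mean 34/(34-k).
E[T] = 34/34 + 34/33 + 34/32 + ... + 34/2 + 34/1 = 34·H_{34}.
H_{34} = 4.11821, so E[T] = 140.01914.

140.0191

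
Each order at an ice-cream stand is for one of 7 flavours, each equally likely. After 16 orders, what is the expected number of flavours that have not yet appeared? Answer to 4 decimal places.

For each flavour, P(unseen after 16) = (6/7)^16 = 0.08489.
By linearity of expectation, E[unseen] = 7·(6/7)^16 = 0.59422.

0.5942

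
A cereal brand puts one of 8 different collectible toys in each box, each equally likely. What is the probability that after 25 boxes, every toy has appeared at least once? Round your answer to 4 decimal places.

By inclusion–exclusion over which toys are missing,
P(all seen) = Σ_{j=0}^{8} (-1)^j C(8,j)((8-j)/8)^25
= 1.00000 - 0.28398 + 0.02107 - 0.00044 + 0.00000 - 0.00000 + 0.00000 - 0.00000 + 0.00000
= 0.73665.

0.7366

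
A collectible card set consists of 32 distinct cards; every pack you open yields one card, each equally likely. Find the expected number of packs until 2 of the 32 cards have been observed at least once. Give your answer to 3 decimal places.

Going from k to k+1 distinct takes a geometric number of packs with mean 32/(32-k).
Sum over k = 0,...,1: E = 32/32 + 32/31 = 2.0323.

2.032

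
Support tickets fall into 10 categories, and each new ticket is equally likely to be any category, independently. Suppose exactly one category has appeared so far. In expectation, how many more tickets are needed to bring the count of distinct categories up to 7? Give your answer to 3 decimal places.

From k distinct to k+1 distinct takes on average 10/(10-k) tickets.
Sum over k = 1,...,6: E = 10/9 + 10/8 + 10/7 + 10/6 + 10/5 + 10/4 = 9.9563.

9.956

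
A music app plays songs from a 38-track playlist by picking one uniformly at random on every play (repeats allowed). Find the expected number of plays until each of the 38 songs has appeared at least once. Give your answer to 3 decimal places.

160.660

Split into phases: going from k distinct to k+1 distinct takes on average 38/(38-k) plays.
E[T] = 38/38 + 38/37 + 38/36 + ... + 38/2 + 38/1 = 38·H_{38}.
H_{38} = 4.2279, so E[T] = 160.6603.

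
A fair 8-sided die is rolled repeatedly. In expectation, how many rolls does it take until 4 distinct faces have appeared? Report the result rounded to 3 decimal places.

Going from k to k+1 distinct takes a geometric number of rolls with mean 8/(8-k).
Sum over k = 0,...,3: E = 8/8 + 8/7 + 8/6 + 8/5 = 5.0762.

5.076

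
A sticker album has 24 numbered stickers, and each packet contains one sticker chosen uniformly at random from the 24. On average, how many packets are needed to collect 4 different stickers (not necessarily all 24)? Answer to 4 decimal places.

4.2772

With k distinct stickers already seen, the next new one arrives after an expected 24/(24-k) packets.
Sum over k = 0,...,3: E = 24/24 + 24/23 + 24/22 + 24/21 = 4.27724.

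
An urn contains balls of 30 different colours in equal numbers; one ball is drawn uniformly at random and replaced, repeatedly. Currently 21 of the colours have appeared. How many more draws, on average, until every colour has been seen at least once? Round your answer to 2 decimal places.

The wait to go from k to k+1 distinct colours is geometric with mean 30/(30-k).
Sum over k = 21,...,29: E = 30/9 + 30/8 + 30/7 + ... + 30/2 + 30/1 = 84.869.

84.87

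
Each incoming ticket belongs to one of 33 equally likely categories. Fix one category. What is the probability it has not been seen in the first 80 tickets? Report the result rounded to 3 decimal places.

On each ticket the fixed category fails to appear with probability 32/33.
P(still missing after 80) = (32/33)^80 = 0.0853.

0.085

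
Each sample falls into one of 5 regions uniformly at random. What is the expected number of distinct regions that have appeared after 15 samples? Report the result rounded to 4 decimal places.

4.8241

For each region, P(seen in 15 samples) = 1 - (4/5)^15 = 0.96482.
By linearity of expectation, E[distinct seen] = 5·(1 - (4/5)^15) = 4.82408.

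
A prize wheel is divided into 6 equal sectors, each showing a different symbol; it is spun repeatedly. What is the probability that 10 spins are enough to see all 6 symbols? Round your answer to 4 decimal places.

0.2718

By inclusion–exclusion over which symbols are missing,
P(all seen) = Σ_{j=0}^{6} (-1)^j C(6,j)((6-j)/6)^10
= 1.00000 - 0.96903 + 0.26012 - 0.01953 + 0.00025 - 0.00000 + 0.00000
= 0.27181.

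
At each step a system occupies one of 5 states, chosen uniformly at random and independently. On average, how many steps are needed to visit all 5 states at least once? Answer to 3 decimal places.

The wait to go from k to k+1 distinct states is geometric with mean 5/(5-k).
E[T] = 5/5 + 5/4 + 5/3 + 5/2 + 5/1 = 5·H_{5}.
H_{5} = 2.2833, so E[T] = 11.4167.

11.417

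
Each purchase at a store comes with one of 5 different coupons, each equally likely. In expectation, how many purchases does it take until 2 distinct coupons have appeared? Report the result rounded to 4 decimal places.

2.2500

Going from k to k+1 distinct takes a geometric number of purchases with mean 5/(5-k).
Sum over k = 0,...,1: E = 5/5 + 5/4 = 2.25000.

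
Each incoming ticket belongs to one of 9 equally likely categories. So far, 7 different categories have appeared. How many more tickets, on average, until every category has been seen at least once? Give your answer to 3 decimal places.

13.500

From k distinct to k+1 distinct takes on average 9/(9-k) tickets.
Sum over k = 7,...,8: E = 9/2 + 9/1 = 13.5000.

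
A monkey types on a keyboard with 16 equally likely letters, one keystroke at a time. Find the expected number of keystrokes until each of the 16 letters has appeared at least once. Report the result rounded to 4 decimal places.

54.0917

Split into phases: going from k distinct to k+1 distinct takes on average 16/(16-k) keystrokes.
E[T] = 16/16 + 16/15 + 16/14 + ... + 16/2 + 16/1 = 16·H_{16}.
H_{16} = 3.38073, so E[T] = 54.09166.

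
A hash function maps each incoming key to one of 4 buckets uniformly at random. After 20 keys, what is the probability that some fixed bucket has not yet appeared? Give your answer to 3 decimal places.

On each key the fixed bucket fails to appear with probability 3/4.
P(still missing after 20) = (3/4)^20 = 0.0032.

0.003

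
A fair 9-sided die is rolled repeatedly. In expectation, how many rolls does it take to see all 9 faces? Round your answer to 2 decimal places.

After k distinct faces have appeared, the next roll gives a new one with probability (9-k)/9, so the expected wait for the (k+1)-th is 9/(9-k).
E[T] = 9/9 + 9/8 + 9/7 + ... + 9/2 + 9/1 = 9·H_{9}.
H_{9} = 2.829, so E[T] = 25.461.

25.46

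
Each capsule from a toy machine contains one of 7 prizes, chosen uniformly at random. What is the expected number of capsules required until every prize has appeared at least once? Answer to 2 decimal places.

18.15

The wait to go from k to k+1 distinct prizes is geometric with mean 7/(7-k).
E[T] = 7/7 + 7/6 + 7/5 + ... + 7/2 + 7/1 = 7·H_{7}.
H_{7} = 2.593, so E[T] = 18.150.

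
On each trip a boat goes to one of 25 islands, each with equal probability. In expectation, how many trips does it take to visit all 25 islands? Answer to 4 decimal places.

The wait to go from k to k+1 distinct islands is geometric with mean 25/(25-k).
E[T] = 25/25 + 25/24 + 25/23 + ... + 25/2 + 25/1 = 25·H_{25}.
H_{25} = 3.81596, so E[T] = 95.39895.

95.3990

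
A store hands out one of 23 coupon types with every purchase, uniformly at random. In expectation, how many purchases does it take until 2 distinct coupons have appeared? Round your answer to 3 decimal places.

Going from k to k+1 distinct takes a geometric number of purchases with mean 23/(23-k).
Sum over k = 0,...,1: E = 23/23 + 23/22 = 2.0455.

2.045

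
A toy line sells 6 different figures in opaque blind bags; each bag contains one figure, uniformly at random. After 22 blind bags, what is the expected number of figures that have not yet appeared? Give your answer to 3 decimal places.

0.109

For each figure, P(unseen after 22) = (5/6)^22 = 0.0181.
By linearity of expectation, E[unseen] = 6·(5/6)^22 = 0.1087.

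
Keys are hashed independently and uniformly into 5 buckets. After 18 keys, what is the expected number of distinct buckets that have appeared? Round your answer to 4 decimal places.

For each bucket, P(seen in 18 keys) = 1 - (4/5)^18 = 0.98199.
By linearity of expectation, E[distinct seen] = 5·(1 - (4/5)^18) = 4.90993.

4.9099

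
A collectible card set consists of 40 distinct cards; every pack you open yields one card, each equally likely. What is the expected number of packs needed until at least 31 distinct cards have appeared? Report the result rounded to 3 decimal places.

57.983

Going from k to k+1 distinct takes a geometric number of packs with mean 40/(40-k).
Sum over k = 0,...,30: E = 40/40 + 40/39 + 40/38 + ... + 40/11 + 40/10 = 57.9830.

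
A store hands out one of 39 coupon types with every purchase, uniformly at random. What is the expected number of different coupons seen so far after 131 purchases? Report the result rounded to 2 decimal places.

For each coupon, P(seen in 131 purchases) = 1 - (38/39)^131 = 0.967.
By linearity of expectation, E[distinct seen] = 39·(1 - (38/39)^131) = 37.702.

37.70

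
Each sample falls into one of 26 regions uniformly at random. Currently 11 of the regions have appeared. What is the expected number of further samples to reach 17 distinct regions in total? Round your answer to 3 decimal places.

The wait to go from k to k+1 distinct regions is geometric with mean 26/(26-k).
Sum over k = 11,...,16: E = 26/15 + 26/14 + 26/13 + 26/12 + 26/11 + 26/10 = 12.7208.

12.721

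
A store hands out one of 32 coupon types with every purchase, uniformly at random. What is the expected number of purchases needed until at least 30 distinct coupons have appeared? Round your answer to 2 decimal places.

81.87

Going from k to k+1 distinct takes a geometric number of purchases with mean 32/(32-k).
Sum over k = 0,...,29: E = 32/32 + 32/31 + 32/30 + ... + 32/4 + 32/3 = 81.872.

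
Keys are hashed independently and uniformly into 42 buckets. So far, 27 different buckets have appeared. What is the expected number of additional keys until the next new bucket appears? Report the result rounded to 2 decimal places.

The number of keys until the next new bucket is geometric with success probability 15/42, so its mean is 42/15.
E = 42/15 = 2.800.

2.80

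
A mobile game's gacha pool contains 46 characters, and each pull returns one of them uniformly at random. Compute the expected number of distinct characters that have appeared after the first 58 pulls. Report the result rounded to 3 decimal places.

33.143

For each character, P(seen in 58 pulls) = 1 - (45/46)^58 = 0.7205.
By linearity of expectation, E[distinct seen] = 46·(1 - (45/46)^58) = 33.1433.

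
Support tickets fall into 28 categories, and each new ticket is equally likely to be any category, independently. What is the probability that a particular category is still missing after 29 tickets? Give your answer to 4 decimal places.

0.3483

On each ticket the fixed category fails to appear with probability 27/28.
P(still missing after 29) = (27/28)^29 = 0.34831.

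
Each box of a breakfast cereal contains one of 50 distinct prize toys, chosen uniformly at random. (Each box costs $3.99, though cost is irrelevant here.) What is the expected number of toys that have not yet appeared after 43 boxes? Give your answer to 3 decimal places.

For each toy, P(unseen after 43) = (49/50)^43 = 0.4195.
By linearity of expectation, E[unseen] = 50·(49/50)^43 = 20.9745.

20.974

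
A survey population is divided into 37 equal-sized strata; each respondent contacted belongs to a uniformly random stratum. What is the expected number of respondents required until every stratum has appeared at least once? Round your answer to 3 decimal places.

The wait to go from k to k+1 distinct strata is geometric with mean 37/(37-k).
E[T] = 37/37 + 37/36 + 37/35 + ... + 37/2 + 37/1 = 37·H_{37}.
H_{37} = 4.2016, so E[T] = 155.4587.

155.459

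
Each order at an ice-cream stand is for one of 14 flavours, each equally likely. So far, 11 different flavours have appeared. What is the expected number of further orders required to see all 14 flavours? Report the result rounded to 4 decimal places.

With k distinct flavours already seen, the next new one takes an expected 14/(14-k) orders.
Sum over k = 11,...,13: E = 14/3 + 14/2 + 14/1 = 25.66667.

25.6667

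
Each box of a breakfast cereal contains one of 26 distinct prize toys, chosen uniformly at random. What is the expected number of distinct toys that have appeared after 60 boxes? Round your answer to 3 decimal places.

23.528

For each toy, P(seen in 60 boxes) = 1 - (25/26)^60 = 0.9049.
By linearity of expectation, E[distinct seen] = 26·(1 - (25/26)^60) = 23.5284.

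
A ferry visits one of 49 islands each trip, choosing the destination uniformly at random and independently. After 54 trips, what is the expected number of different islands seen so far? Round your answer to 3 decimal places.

For each island, P(seen in 54 trips) = 1 - (48/49)^54 = 0.6716.
By linearity of expectation, E[distinct seen] = 49·(1 - (48/49)^54) = 32.9071.

32.907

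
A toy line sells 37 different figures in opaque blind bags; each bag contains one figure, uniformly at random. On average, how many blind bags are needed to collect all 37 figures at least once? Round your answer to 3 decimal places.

155.459

After k distinct figures have appeared, the next blind bag gives a new one with probability (37-k)/37, so the expected wait for the (k+1)-th is 37/(37-k).
E[T] = 37/37 + 37/36 + 37/35 + ... + 37/2 + 37/1 = 37·H_{37}.
H_{37} = 4.2016, so E[T] = 155.4587.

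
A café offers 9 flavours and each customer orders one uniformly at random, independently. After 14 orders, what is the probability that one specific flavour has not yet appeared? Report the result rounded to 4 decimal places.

Each order misses the fixed flavour with probability (9-1)/9 = 8/9, independently.
P(still missing after 14) = (8/9)^14 = 0.19225.

0.1922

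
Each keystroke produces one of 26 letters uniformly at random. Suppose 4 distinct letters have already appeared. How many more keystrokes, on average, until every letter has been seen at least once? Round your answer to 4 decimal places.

With k distinct letters already seen, the next new one takes an expected 26/(26-k) keystrokes.
Sum over k = 4,...,25: E = 26/22 + 26/21 + 26/20 + ... + 26/2 + 26/1 = 95.96114.

95.9611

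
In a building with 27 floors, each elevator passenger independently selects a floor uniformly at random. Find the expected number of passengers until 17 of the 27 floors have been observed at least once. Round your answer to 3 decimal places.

25.987

With k distinct floors already seen, the next new one arrives after an expected 27/(27-k) passengers.
Sum over k = 0,...,16: E = 27/27 + 27/26 + 27/25 + ... + 27/12 + 27/11 = 25.9872.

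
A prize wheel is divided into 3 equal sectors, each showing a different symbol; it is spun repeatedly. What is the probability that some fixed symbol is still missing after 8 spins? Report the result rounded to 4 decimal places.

On each spin the fixed symbol fails to appear with probability 2/3.
P(still missing after 8) = (2/3)^8 = 0.03902.

0.0390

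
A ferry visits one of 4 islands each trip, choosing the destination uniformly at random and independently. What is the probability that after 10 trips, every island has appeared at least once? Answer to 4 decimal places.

Let A_i be the event that island i is missing after 10 trips. By inclusion–exclusion on the A_i,
P(all seen) = Σ_{j=0}^{4} (-1)^j C(4,j)((4-j)/4)^10
= 1.00000 - 0.22525 + 0.00586 - 0.00000 + 0.00000
= 0.78060.

0.7806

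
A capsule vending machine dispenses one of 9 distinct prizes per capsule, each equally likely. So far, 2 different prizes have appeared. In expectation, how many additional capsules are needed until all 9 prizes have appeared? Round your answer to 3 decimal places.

From k distinct to k+1 distinct takes on average 9/(9-k) capsules.
Sum over k = 2,...,8: E = 9/7 + 9/6 + 9/5 + ... + 9/2 + 9/1 = 23.3357.

23.336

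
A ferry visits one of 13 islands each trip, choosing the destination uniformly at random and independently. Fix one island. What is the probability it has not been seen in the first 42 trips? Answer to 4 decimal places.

0.0347

Each trip misses the fixed island with probability (13-1)/13 = 12/13, independently.
P(still missing after 42) = (12/13)^42 = 0.03467.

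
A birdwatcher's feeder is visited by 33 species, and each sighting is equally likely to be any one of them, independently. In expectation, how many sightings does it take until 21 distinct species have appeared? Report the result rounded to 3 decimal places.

Going from k to k+1 distinct takes a geometric number of sightings with mean 33/(33-k).
Sum over k = 0,...,20: E = 33/33 + 33/32 + 33/31 + ... + 33/14 + 33/13 = 32.5244.

32.524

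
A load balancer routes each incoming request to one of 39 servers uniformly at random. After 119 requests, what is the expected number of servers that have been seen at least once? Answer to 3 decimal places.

37.227

For each server, P(seen in 119 requests) = 1 - (38/39)^119 = 0.9545.
By linearity of expectation, E[distinct seen] = 39·(1 - (38/39)^119) = 37.2273.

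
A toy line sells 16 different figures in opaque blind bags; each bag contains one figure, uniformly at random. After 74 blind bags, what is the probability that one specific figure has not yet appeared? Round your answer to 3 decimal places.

0.008

On each blind bag the fixed figure fails to appear with probability 15/16.
P(still missing after 74) = (15/16)^74 = 0.0084.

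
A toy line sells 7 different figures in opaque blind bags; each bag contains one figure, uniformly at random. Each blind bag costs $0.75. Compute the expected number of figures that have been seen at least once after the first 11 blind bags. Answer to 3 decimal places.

5.716

For each figure, P(seen in 11 blind bags) = 1 - (6/7)^11 = 0.8165.
By linearity of expectation, E[distinct seen] = 7·(1 - (6/7)^11) = 5.7157.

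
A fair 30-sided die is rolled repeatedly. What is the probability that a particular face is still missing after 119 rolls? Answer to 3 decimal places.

0.018

Each roll misses the fixed face with probability (30-1)/30 = 29/30, independently.
P(still missing after 119) = (29/30)^119 = 0.0177.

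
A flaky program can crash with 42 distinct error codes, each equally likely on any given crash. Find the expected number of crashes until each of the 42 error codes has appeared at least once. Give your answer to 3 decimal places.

181.723

The wait to go from k to k+1 distinct error codes is geometric with mean 42/(42-k).
E[T] = 42/42 + 42/41 + 42/40 + ... + 42/2 + 42/1 = 42·H_{42}.
H_{42} = 4.3267, so E[T] = 181.7232.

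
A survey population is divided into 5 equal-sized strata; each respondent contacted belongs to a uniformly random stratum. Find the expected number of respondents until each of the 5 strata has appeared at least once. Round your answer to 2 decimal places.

11.42

After k distinct strata have appeared, the next respondent gives a new one with probability (5-k)/5, so the expected wait for the (k+1)-th is 5/(5-k).
E[T] = 5/5 + 5/4 + 5/3 + 5/2 + 5/1 = 5·H_{5}.
H_{5} = 2.283, so E[T] = 11.417.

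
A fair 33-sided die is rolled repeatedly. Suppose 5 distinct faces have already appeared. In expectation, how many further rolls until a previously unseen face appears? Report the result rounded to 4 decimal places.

1.1786

Each roll yields a new face with probability (33-5)/33 = 28/33, so the wait is geometric with mean 33/28.
E = 33/28 = 1.17857.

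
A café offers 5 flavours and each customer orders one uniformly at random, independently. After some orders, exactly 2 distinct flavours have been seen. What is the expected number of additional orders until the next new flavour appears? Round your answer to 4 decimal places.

1.6667

Each order yields a new flavour with probability (5-2)/5 = 3/5, so the wait is geometric with mean 5/3.
E = 5/3 = 1.66667.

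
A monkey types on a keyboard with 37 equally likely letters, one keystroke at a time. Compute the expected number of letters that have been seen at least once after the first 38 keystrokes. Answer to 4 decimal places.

23.9374

For each letter, P(seen in 38 keystrokes) = 1 - (36/37)^38 = 0.64696.
By linearity of expectation, E[distinct seen] = 37·(1 - (36/37)^38) = 23.93735.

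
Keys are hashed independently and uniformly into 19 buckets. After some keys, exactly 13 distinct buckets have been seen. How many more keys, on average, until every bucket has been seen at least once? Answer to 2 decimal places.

46.55

The wait to go from k to k+1 distinct buckets is geometric with mean 19/(19-k).
Sum over k = 13,...,18: E = 19/6 + 19/5 + 19/4 + 19/3 + 19/2 + 19/1 = 46.550.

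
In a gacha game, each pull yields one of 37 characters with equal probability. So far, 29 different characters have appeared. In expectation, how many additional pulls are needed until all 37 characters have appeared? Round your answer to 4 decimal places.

With k distinct characters already seen, the next new one takes an expected 37/(37-k) pulls.
Sum over k = 29,...,36: E = 37/8 + 37/7 + 37/6 + ... + 37/2 + 37/1 = 100.56071.

100.5607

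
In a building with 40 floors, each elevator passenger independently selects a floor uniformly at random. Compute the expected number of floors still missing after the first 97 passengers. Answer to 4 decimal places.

For each floor, P(unseen after 97) = (39/40)^97 = 0.08579.
By linearity of expectation, E[unseen] = 40·(39/40)^97 = 3.43169.

3.4317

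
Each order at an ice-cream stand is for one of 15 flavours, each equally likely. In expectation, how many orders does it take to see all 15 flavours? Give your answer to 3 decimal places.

49.773

After k distinct flavours have appeared, the next order gives a new one with probability (15-k)/15, so the expected wait for the (k+1)-th is 15/(15-k).
E[T] = 15/15 + 15/14 + 15/13 + ... + 15/2 + 15/1 = 15·H_{15}.
H_{15} = 3.3182, so E[T] = 49.7734.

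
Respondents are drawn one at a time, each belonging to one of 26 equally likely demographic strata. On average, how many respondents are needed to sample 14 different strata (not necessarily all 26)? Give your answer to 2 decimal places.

With k distinct strata already seen, the next new one arrives after an expected 26/(26-k) respondents.
Sum over k = 0,...,13: E = 26/26 + 26/25 + 26/24 + ... + 26/14 + 26/13 = 19.531.

19.53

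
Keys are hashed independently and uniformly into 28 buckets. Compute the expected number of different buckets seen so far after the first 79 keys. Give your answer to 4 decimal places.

26.4173

For each bucket, P(seen in 79 keys) = 1 - (27/28)^79 = 0.94347.
By linearity of expectation, E[distinct seen] = 28·(1 - (27/28)^79) = 26.41726.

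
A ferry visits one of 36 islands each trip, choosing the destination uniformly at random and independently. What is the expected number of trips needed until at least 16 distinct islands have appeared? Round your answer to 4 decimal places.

20.7655

Going from k to k+1 distinct takes a geometric number of trips with mean 36/(36-k).
Sum over k = 0,...,15: E = 36/36 + 36/35 + 36/34 + ... + 36/22 + 36/21 = 20.76550.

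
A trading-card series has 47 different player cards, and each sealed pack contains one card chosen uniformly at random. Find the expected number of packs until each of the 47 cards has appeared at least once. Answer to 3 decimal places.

After k distinct cards have appeared, the next pack gives a new one with probability (47-k)/47, so the expected wait for the (k+1)-th is 47/(47-k).
E[T] = 47/47 + 47/46 + 47/45 + ... + 47/2 + 47/1 = 47·H_{47}.
H_{47} = 4.4380, so E[T] = 208.5843.

208.584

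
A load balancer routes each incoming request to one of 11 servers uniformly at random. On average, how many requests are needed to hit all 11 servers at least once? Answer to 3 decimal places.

Split into phases: going from k distinct to k+1 distinct takes on average 11/(11-k) requests.
E[T] = 11/11 + 11/10 + 11/9 + ... + 11/2 + 11/1 = 11·H_{11}.
H_{11} = 3.0199, so E[T] = 33.2187.

33.219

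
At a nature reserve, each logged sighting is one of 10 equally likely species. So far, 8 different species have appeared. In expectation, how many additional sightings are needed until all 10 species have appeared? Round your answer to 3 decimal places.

The wait to go from k to k+1 distinct species is geometric with mean 10/(10-k).
Sum over k = 8,...,9: E = 10/2 + 10/1 = 15.0000.

15.000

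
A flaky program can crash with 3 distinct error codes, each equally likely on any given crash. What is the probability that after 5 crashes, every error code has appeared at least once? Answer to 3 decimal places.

Let A_i be the event that error code i is missing after 5 crashes. By inclusion–exclusion on the A_i,
P(all seen) = Σ_{j=0}^{3} (-1)^j C(3,j)((3-j)/3)^5
= 1.0000 - 0.3951 + 0.0123 - 0.0000
= 0.6173.

0.617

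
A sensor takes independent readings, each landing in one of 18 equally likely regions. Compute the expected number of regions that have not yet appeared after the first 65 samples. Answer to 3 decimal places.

For each region, P(unseen after 65) = (17/18)^65 = 0.0243.
By linearity of expectation, E[unseen] = 18·(17/18)^65 = 0.4383.

0.438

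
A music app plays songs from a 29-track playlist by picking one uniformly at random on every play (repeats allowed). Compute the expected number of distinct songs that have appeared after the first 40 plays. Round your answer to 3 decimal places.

21.875

For each song, P(seen in 40 plays) = 1 - (28/29)^40 = 0.7543.
By linearity of expectation, E[distinct seen] = 29·(1 - (28/29)^40) = 21.8748.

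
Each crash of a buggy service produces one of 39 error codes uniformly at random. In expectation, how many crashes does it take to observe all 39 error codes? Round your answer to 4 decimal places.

165.8882

Split into phases: going from k distinct to k+1 distinct takes on average 39/(39-k) crashes.
E[T] = 39/39 + 39/38 + 39/37 + ... + 39/2 + 39/1 = 39·H_{39}.
H_{39} = 4.25354, so E[T] = 165.88818.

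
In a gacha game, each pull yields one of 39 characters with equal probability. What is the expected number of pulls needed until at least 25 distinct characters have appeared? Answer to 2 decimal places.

39.08

Going from k to k+1 distinct takes a geometric number of pulls with mean 39/(39-k).
Sum over k = 0,...,24: E = 39/39 + 39/38 + 39/37 + ... + 39/16 + 39/15 = 39.077.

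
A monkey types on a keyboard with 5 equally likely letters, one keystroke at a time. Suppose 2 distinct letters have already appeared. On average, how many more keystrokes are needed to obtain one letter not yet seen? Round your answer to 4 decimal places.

1.6667

Each keystroke yields a new letter with probability (5-2)/5 = 3/5, so the wait is geometric with mean 5/3.
E = 5/3 = 1.66667.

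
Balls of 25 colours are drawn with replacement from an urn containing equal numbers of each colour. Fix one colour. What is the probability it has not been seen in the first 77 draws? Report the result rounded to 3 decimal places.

0.043

On each draw the fixed colour fails to appear with probability 24/25.
P(still missing after 77) = (24/25)^77 = 0.0431.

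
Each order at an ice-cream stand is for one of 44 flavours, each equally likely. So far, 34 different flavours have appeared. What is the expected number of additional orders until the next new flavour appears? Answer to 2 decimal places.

4.40

Each order yields a new flavour with probability (44-34)/44 = 10/44, so the wait is geometric with mean 44/10.
E = 44/10 = 4.400.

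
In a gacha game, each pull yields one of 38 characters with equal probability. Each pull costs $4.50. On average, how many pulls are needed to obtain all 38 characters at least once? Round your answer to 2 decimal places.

The wait to go from k to k+1 distinct characters is geometric with mean 38/(38-k).
E[T] = 38/38 + 38/37 + 38/36 + ... + 38/2 + 38/1 = 38·H_{38}.
H_{38} = 4.228, so E[T] = 160.660.

160.66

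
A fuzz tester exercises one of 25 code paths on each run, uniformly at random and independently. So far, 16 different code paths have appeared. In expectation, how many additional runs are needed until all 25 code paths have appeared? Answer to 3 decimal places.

70.724

From k distinct to k+1 distinct takes on average 25/(25-k) runs.
Sum over k = 16,...,24: E = 25/9 + 25/8 + 25/7 + ... + 25/2 + 25/1 = 70.7242.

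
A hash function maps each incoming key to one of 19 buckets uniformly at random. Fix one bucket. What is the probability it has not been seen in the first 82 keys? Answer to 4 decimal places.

0.0119

Each key misses the fixed bucket with probability (19-1)/19 = 18/19, independently.
P(still missing after 82) = (18/19)^82 = 0.01187.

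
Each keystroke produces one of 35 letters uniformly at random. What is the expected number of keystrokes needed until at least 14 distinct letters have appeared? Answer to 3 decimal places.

With k distinct letters already seen, the next new one arrives after an expected 35/(35-k) keystrokes.
Sum over k = 0,...,13: E = 35/35 + 35/34 + 35/33 + ... + 35/23 + 35/22 = 17.5498.

17.550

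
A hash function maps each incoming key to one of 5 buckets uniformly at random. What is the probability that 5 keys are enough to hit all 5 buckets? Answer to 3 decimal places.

0.038

By inclusion–exclusion over which buckets are missing,
P(all seen) = Σ_{j=0}^{5} (-1)^j C(5,j)((5-j)/5)^5
= 1.0000 - 1.6384 + 0.7776 - 0.1024 + 0.0016 - 0.0000
= 0.0384.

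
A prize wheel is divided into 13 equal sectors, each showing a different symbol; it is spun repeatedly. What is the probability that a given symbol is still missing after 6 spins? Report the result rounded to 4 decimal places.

0.6186

Each spin misses the fixed symbol with probability (13-1)/13 = 12/13, independently.
P(still missing after 6) = (12/13)^6 = 0.61862.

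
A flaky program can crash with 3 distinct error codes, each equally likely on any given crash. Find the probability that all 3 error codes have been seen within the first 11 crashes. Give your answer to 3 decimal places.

Let A_i be the event that error code i is missing after 11 crashes. By inclusion–exclusion on the A_i,
P(all seen) = Σ_{j=0}^{3} (-1)^j C(3,j)((3-j)/3)^11
= 1.0000 - 0.0347 + 0.0000 - 0.0000
= 0.9653.

0.965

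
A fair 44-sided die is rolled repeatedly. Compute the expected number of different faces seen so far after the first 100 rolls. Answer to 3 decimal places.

39.584

For each face, P(seen in 100 rolls) = 1 - (43/44)^100 = 0.8996.
By linearity of expectation, E[distinct seen] = 44·(1 - (43/44)^100) = 39.5840.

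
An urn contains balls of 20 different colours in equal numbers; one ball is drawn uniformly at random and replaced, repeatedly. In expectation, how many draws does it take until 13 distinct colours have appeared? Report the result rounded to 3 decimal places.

20.098

Going from k to k+1 distinct takes a geometric number of draws with mean 20/(20-k).
Sum over k = 0,...,12: E = 20/20 + 20/19 + 20/18 + ... + 20/9 + 20/8 = 20.0977.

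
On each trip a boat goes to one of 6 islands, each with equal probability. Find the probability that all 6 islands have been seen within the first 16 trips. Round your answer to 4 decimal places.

0.6980

By inclusion–exclusion over which islands are missing,
P(all seen) = Σ_{j=0}^{6} (-1)^j C(6,j)((6-j)/6)^16
= 1.00000 - 0.32453 + 0.02284 - 0.00031 + 0.00000 - 0.00000 + 0.00000
= 0.69800.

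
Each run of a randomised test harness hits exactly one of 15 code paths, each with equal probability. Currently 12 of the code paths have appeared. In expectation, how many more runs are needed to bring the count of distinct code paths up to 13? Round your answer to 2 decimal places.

With k distinct code paths already seen, the next new one takes an expected 15/(15-k) runs.
Only the k = 12 term is needed: E = 15/3 = 5.000.

5.00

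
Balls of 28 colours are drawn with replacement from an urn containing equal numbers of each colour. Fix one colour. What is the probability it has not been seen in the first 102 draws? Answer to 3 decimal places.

Each draw misses the fixed colour with probability (28-1)/28 = 27/28, independently.
P(still missing after 102) = (27/28)^102 = 0.0245.

0.024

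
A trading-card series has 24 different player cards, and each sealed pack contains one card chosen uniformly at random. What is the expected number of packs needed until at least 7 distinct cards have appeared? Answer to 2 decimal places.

8.07

With k distinct cards already seen, the next new one arrives after an expected 24/(24-k) packs.
Sum over k = 0,...,6: E = 24/24 + 24/23 + 24/22 + ... + 24/19 + 24/18 = 8.074.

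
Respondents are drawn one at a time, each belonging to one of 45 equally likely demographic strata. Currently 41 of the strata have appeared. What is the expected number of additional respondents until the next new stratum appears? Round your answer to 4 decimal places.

The number of respondents until the next new stratum is geometric with success probability 4/45, so its mean is 45/4.
E = 45/4 = 11.25000.

11.2500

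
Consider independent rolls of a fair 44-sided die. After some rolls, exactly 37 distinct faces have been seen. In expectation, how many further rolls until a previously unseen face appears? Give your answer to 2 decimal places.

The number of rolls until the next new face is geometric with success probability 7/44, so its mean is 44/7.
E = 44/7 = 6.286.

6.29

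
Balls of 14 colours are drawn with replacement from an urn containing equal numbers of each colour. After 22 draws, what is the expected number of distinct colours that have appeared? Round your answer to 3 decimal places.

For each colour, P(seen in 22 draws) = 1 - (13/14)^22 = 0.8041.
By linearity of expectation, E[distinct seen] = 14·(1 - (13/14)^22) = 11.2580.

11.258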